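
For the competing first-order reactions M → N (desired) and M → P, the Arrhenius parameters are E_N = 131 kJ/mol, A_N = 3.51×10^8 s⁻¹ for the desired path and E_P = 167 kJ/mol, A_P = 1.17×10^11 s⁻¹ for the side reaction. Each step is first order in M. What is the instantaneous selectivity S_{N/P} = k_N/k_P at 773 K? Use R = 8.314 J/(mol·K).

0.813

k_N/k_P = (A_N/A_P)·exp[−(E_N−E_P)/(RT)] = (A_N/A_P)·exp[(E_P−E_N)/(RT)].
(E_P−E_N)/(RT) = (167−131)×10³/(8.314×773) = 36000/6427 = 5.602.
k_N/k_P = (3.51×10^8/1.17×10^11)·exp(5.602) = 0.003000 × 270.9 = 0.813.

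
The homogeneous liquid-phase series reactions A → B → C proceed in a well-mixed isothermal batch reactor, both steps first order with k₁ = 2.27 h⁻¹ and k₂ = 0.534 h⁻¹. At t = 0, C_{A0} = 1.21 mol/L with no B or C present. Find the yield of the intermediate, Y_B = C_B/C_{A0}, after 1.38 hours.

Solving the coupled first-order balances gives C_B(t) = [k₁/(k₂−k₁)]·C_{A0}·(e^(−k₁t) − e^(−k₂t)).
e^(−k₁t) = e^(−2.27×1.38) = e^(−3.133) = 0.04360; e^(−k₂t) = e^(−0.7369) = 0.4786.
C_B = 2.27×1.21/(0.534−2.27) × (0.04360−0.4786) = (-1.582)×(-0.4350) = 0.6882 mol/L.
Y_B = C_B/C_{A0} = 0.6882/1.21 = 0.569.

0.569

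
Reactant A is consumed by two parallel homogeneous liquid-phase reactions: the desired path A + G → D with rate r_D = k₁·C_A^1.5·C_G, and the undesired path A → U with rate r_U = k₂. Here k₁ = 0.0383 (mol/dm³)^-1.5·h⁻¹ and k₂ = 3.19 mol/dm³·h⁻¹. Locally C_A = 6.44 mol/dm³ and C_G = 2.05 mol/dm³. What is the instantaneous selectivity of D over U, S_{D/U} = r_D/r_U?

S_{D/U} = r_D/r_U = (k₁·C_A^1.5·C_G)/(k₂) = (k₁/k₂)·C_A^1.5·C_G.
= (0.0383×6.440^1.5×2.050) / (3.19) = 1.283/3.190 = 0.402.

0.402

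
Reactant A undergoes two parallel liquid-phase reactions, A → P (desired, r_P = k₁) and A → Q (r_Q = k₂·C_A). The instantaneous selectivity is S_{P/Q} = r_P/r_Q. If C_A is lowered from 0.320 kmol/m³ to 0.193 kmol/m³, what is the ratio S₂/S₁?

1.66

S_{P/Q} = (k₁/k₂)·C_A⁻¹, so S₂/S₁ = (C_{A,2}/C_{A,1})⁻¹.
= 0.320/0.193 = 1.66.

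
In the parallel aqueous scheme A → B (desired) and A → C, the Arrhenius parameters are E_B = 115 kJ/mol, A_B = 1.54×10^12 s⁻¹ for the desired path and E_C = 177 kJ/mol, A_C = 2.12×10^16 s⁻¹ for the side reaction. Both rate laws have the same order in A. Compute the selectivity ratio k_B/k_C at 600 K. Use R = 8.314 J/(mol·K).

18.2

k_B/k_C = (A_B/A_C)·exp[−(E_B−E_C)/(RT)] = (A_B/A_C)·exp[(E_C−E_B)/(RT)].
(E_C−E_B)/(RT) = (177−115)×10³/(8.314×600) = 62000/4988 = 12.43.
k_B/k_C = (1.54×10^12/2.12×10^16)·exp(12.43) = 7.264×10^-5 × 2.499×10^5 = 18.2.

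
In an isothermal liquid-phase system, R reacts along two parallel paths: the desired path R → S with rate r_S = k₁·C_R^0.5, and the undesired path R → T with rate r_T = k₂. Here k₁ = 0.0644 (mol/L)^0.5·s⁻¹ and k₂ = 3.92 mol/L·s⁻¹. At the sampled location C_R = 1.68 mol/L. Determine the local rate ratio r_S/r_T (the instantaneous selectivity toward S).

0.0213

S_{S/T} = r_S/r_T = (k₁·C_R^0.5)/(k₂) = (k₁/k₂)·C_R^0.5.
= (0.0644×1.680^0.5) / (3.92) = 0.08347/3.920 = 0.0213.
Since the desired path is higher order in R, keeping C_R high (PFR or concentrated feed) favours S.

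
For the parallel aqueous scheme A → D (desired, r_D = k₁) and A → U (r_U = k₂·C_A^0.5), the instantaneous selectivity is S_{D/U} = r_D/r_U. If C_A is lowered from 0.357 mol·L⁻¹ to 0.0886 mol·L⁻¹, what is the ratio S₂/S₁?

2.01

S_{D/U} = (k₁/k₂)·C_A^-0.5, so S₂/S₁ = (C_{A,2}/C_{A,1})^-0.5.
= (0.0886/0.357)^(-0.5) = (0.2482)^(-0.5) = 2.01.
Selectivity toward D rises as C_A falls — low-concentration operation is favoured.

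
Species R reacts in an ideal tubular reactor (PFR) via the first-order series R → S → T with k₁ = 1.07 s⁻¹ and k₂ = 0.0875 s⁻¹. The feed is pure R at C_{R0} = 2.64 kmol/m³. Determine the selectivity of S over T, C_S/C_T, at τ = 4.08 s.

Solving the coupled first-order balances gives C_S(τ) = [k₁/(k₂−k₁)]·C_{R0}·(e^(−k₁τ) − e^(−k₂τ)).
e^(−k₁τ) = e^(−1.07×4.08) = e^(−4.366) = 0.01271; e^(−k₂τ) = e^(−0.3570) = 0.6998.
C_S = 1.07×2.64/(0.0875−1.07) × (0.01271−0.6998) = (-2.875)×(-0.6871) = 1.975 kmol/m³.
C_R = C_{R0}e^(−k₁τ) = 0.03355 kmol/m³, so C_T = C_{R0}−C_R−C_S = 0.6311 kmol/m³; C_S/C_T = 3.13.

3.13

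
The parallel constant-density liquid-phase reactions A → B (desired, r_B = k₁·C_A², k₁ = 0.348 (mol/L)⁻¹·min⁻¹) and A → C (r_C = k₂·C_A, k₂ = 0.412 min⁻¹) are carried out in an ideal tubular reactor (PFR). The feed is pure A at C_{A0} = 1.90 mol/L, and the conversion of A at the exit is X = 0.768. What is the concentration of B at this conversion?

C_A = C_{A0}(1−X) = 0.4408 mol/L.
Along a PFR/batch, dC_C/dC_A = −r_C/(r_B+r_C) = −k₂/(k₂+k₁·C_A).
Integrating from C_{A0} to C_A: C_C = (0.412/0.348)·ln[(0.412+0.348·1.90)/(0.412+0.348·0.441)] = 1.184·ln(1.073/0.5654) = 0.7587 mol/L.
Then C_B = (C_{A0}−C_A) − C_C = 1.459 − 0.7587 = 0.7005 mol/L.

0.700 mol/L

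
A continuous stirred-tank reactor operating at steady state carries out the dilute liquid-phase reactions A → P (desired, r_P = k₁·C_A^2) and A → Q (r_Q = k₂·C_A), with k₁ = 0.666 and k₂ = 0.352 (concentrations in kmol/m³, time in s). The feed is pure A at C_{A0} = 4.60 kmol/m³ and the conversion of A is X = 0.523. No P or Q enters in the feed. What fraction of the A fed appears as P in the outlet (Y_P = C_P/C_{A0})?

0.421

Exit C_A = C_{A0}(1−X) = 4.60×0.477 = 2.194 kmol/m³.
In a CSTR the entire volume is at exit conditions, so r_P = 0.666×2.194^2 = 3.206 and r_Q = 0.352×2.194 = 0.7724.
Fraction of consumed A going to P: r_P/(r_P+r_Q) = 0.8059.
C_P = 0.8059·C_{A0}·X = 0.8059×4.60×0.523 = 1.94 kmol/m³; Y_P = C_P/C_{A0} = 0.421.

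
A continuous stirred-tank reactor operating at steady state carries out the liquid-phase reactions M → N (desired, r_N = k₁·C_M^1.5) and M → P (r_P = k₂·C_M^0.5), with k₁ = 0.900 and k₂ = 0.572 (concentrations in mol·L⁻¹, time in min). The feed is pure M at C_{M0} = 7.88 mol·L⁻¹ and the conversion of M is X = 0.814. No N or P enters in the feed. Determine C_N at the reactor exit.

4.47 mol·L⁻¹

Exit C_M = C_{M0}(1−X) = 7.88×0.186 = 1.466 mol·L⁻¹.
In a CSTR the entire volume is at exit conditions, so r_N = 0.900×1.466^1.5 = 1.597 and r_P = 0.572×1.466^0.5 = 0.6925.
Fraction of consumed M going to N: r_N/(r_N+r_P) = 0.6975.
C_N = 0.6975·C_{M0}·X = 0.6975×7.88×0.814 = 4.47 mol·L⁻¹.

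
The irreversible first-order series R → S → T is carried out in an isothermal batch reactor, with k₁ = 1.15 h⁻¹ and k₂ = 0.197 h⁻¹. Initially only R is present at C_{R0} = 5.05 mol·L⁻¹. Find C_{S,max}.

Evaluating C_S at t_opt = ln(k₂/k₁)/(k₂−k₁) gives C_{S,max}/C_{R0} = (k₁/k₂)^[k₂/(k₂−k₁)].
= (1.15/0.197)^(0.197/(0.197−1.15)) = (5.838)^(-0.2067) = 0.6944.
C_{S,max} = 0.6944×5.05 = 3.51 mol·L⁻¹.

3.51 mol·L⁻¹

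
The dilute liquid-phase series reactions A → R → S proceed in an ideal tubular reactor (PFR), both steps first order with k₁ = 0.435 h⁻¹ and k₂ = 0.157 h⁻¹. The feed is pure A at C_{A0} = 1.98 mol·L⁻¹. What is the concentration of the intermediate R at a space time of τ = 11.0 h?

For first-order series with pure A initially, C_R(τ) = k₁C_{A0}/(k₂−k₁)·(e^(−k₁τ) − e^(−k₂τ)).
e^(−k₁τ) = e^(−0.435×11.0) = e^(−4.785) = 0.008354; e^(−k₂τ) = e^(−1.727) = 0.1778.
C_R = 0.435×1.98/(0.157−0.435) × (0.008354−0.1778) = (-3.098)×(-0.1695) = 0.5250 mol·L⁻¹.

0.525 mol·L⁻¹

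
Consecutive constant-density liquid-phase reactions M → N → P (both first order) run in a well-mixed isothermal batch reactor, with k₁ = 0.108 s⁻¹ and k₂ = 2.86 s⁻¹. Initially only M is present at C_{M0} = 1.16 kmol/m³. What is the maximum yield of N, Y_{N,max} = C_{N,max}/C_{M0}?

0.0332

At the optimum, C_{N,max}/C_{M0} = (k₁/k₂)^[k₂/(k₂−k₁)].
= (0.108/2.86)^(2.86/(2.86−0.108)) = (0.03776)^(1.039) = 0.03321.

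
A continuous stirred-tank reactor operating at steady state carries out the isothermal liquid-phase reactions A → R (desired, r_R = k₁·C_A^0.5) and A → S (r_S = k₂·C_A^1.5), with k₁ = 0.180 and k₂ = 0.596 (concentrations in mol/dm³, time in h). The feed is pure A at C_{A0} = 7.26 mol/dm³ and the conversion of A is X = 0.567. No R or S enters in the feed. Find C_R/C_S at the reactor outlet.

0.0961

Exit C_A = C_{A0}(1−X) = 7.26×0.433 = 3.144 mol/dm³.
Rates in a CSTR are evaluated at the outlet concentration: r_R = 0.180×3.144^0.5 = 0.3191, r_S = 0.596×3.144^1.5 = 3.322.
Overall selectivity = C_R/C_S = r_Rτ/(r_Sτ) = r_R/r_S = 0.0961.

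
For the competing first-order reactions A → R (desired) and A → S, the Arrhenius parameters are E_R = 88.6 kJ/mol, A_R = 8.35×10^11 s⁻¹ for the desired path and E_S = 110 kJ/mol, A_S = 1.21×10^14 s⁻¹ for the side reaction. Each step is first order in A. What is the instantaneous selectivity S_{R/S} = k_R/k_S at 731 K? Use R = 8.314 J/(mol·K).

Since both paths have the same order in A, the concentration cancels and S_{R/S} = k_R/k_S = (A_R/A_S)·exp[(E_S−E_R)/(RT)].
(E_S−E_R)/(RT) = (110−88.6)×10³/(8.314×731) = 21400/6078 = 3.521.
k_R/k_S = (8.35×10^11/1.21×10^14)·exp(3.521) = 0.006901 × 33.82 = 0.233.

0.233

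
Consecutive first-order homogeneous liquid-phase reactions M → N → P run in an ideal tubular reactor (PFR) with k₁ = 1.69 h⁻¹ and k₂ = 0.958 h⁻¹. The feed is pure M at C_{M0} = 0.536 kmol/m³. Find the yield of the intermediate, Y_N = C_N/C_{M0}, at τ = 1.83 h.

0.295

For first-order series with pure M initially, C_N(τ) = k₁C_{M0}/(k₂−k₁)·(e^(−k₁τ) − e^(−k₂τ)).
e^(−k₁τ) = e^(−1.69×1.83) = e^(−3.093) = 0.04538; e^(−k₂τ) = e^(−1.753) = 0.1732.
C_N = 1.69×0.536/(0.958−1.69) × (0.04538−0.1732) = (-1.237)×(-0.1278) = 0.1582 kmol/m³.
Y_N = C_N/C_{M0} = 0.1582/0.536 = 0.295.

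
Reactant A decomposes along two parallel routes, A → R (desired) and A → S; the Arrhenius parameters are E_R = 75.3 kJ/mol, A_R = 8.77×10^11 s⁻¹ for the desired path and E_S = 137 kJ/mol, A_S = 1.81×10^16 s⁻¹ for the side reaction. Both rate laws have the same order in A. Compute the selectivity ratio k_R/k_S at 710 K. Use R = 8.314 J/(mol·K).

1.68

Since both paths have the same order in A, the concentration cancels and S_{R/S} = k_R/k_S = (A_R/A_S)·exp[(E_S−E_R)/(RT)].
(E_S−E_R)/(RT) = (137−75.3)×10³/(8.314×710) = 61700/5903 = 10.45.
k_R/k_S = (8.77×10^11/1.81×10^16)·exp(10.45) = 4.845×10^-5 × 34628 = 1.68.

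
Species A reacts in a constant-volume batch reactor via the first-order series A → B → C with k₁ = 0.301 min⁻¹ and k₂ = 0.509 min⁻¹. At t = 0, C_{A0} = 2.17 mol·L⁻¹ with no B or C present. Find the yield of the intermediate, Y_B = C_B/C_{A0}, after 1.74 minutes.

0.260

The intermediate concentration in a first-order A→B→C sequence is C_B = k₁C_{A0}(e^(−k₁t) − e^(−k₂t))/(k₂−k₁).
e^(−k₁t) = e^(−0.301×1.74) = e^(−0.5237) = 0.5923; e^(−k₂t) = e^(−0.8857) = 0.4124.
C_B = 0.301×2.17/(0.509−0.301) × (0.5923−0.4124) = 3.140×0.1799 = 0.5648 mol·L⁻¹.
Y_B = C_B/C_{A0} = 0.5648/2.17 = 0.260.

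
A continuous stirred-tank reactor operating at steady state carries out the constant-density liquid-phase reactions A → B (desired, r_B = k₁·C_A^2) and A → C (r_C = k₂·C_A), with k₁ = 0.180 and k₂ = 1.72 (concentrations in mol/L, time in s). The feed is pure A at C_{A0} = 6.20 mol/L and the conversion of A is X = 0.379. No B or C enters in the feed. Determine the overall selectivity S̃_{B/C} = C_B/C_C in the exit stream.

0.403

Exit C_A = C_{A0}(1−X) = 6.20×0.621 = 3.850 mol/L.
Rates in a CSTR are evaluated at the outlet concentration: r_B = 0.180×3.850^2 = 2.668, r_C = 1.72×3.850 = 6.622.
Overall selectivity = C_B/C_C = r_Bτ/(r_Cτ) = r_B/r_C = 0.403.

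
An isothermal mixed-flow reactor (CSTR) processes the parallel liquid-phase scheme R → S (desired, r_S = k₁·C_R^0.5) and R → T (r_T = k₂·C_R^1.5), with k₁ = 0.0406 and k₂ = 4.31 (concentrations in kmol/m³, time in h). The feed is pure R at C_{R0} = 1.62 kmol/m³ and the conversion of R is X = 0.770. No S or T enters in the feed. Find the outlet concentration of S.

0.0308 kmol/m³

Exit C_R = C_{R0}(1−X) = 1.62×0.230 = 0.3726 kmol/m³.
Rates in a CSTR are evaluated at the outlet concentration: r_S = 0.0406×0.3726^0.5 = 0.02478, r_T = 4.31×0.3726^1.5 = 0.9803.
Fraction of consumed R going to S: r_S/(r_S+r_T) = 0.02466.
C_S = 0.02466·C_{R0}·X = 0.02466×1.62×0.770 = 0.0308 kmol/m³.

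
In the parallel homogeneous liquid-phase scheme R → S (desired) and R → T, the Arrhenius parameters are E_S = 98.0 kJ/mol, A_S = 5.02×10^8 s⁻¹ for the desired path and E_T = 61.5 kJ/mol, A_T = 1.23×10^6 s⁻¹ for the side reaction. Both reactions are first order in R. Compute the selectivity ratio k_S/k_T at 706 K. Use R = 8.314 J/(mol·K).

With equal orders, S_{S/T} = k_S/k_T = (A_S/A_T)·exp[(E_T−E_S)/(RT)].
(E_T−E_S)/(RT) = (61.5−98.0)×10³/(8.314×706) = -36500/5870 = -6.218.
k_S/k_T = (5.02×10^8/1.23×10^6)·exp(-6.218) = 408.1 × 0.001992 = 0.813.

0.813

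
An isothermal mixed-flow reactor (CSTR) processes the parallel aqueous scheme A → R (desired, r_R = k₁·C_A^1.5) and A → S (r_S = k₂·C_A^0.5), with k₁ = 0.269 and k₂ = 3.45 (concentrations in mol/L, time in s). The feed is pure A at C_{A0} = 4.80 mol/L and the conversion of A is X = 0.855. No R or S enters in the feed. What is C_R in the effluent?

Exit C_A = C_{A0}(1−X) = 4.80×0.145 = 0.6960 mol/L.
In a CSTR the entire volume is at exit conditions, so r_R = 0.269×0.6960^1.5 = 0.1562 and r_S = 3.45×0.6960^0.5 = 2.878.
Fraction of consumed A going to R: r_R/(r_R+r_S) = 0.05147.
C_R = 0.05147·C_{A0}·X = 0.05147×4.80×0.855 = 0.211 mol/L.

0.211 mol/L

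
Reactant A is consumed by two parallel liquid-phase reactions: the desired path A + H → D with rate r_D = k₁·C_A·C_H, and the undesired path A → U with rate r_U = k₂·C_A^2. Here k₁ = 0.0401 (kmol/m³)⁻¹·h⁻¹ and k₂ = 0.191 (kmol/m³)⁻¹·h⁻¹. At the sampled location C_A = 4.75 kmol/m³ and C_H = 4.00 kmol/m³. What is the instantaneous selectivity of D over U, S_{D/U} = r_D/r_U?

0.177

S_{D/U} = r_D/r_U = (k₁·C_A·C_H)/(k₂·C_A^2) = (k₁/k₂)·C_A⁻¹·C_H.
= (0.0401×4.750×4.000) / (0.191×4.750^2) = 0.7619/4.309 = 0.177.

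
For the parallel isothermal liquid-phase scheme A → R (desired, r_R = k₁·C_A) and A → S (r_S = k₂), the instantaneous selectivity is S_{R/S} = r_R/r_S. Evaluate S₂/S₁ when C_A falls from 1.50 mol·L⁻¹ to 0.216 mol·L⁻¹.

0.144

S_{R/S} = (k₁/k₂)·C_A, so S₂/S₁ = (C_{A,2}/C_{A,1}).
= 0.216/1.50 = 0.144.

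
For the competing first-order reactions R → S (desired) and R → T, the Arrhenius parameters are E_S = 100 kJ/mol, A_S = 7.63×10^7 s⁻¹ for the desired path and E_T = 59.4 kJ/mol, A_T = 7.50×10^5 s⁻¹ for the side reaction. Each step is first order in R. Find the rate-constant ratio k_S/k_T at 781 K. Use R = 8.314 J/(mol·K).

Since both paths have the same order in R, the concentration cancels and S_{S/T} = k_S/k_T = (A_S/A_T)·exp[(E_T−E_S)/(RT)].
(E_T−E_S)/(RT) = (59.4−100)×10³/(8.314×781) = -40600/6493 = -6.253.
k_S/k_T = (7.63×10^7/7.50×10^5)·exp(-6.253) = 101.7 × 0.001925 = 0.196.

0.196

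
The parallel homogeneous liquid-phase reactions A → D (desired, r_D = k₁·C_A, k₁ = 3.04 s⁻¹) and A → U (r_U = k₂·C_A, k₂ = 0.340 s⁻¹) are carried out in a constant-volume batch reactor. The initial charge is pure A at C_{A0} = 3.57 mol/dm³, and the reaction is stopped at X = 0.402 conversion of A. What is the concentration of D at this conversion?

C_A = C_{A0}(1−X) = 2.135 mol/dm³.
Both paths are first order in A, so the instantaneous fraction to D is constant: dC_D/d(−C_A) = k₁/(k₁+k₂) = 0.8994.
C_D = 0.8994·(C_{A0}−C_A) = 0.8994×1.435 = 1.29 mol/dm³.

1.29 mol/dm³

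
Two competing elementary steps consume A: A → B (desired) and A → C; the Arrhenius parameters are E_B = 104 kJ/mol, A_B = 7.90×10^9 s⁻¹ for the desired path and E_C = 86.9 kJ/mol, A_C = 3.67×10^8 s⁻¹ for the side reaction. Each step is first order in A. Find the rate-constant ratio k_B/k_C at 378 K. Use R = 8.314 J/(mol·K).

0.0933

With equal orders, S_{B/C} = k_B/k_C = (A_B/A_C)·exp[(E_C−E_B)/(RT)].
(E_C−E_B)/(RT) = (86.9−104)×10³/(8.314×378) = -17100/3143 = -5.441.
k_B/k_C = (7.90×10^9/3.67×10^8)·exp(-5.441) = 21.53 × 0.004334 = 0.0933.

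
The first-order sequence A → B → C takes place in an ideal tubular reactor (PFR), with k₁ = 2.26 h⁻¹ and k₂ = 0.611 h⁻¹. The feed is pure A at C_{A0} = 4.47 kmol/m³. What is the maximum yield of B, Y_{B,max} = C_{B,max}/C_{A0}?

0.616

Evaluating C_B at τ_opt = ln(k₂/k₁)/(k₂−k₁) gives C_{B,max}/C_{A0} = (k₁/k₂)^[k₂/(k₂−k₁)].
= (2.26/0.611)^(0.611/(0.611−2.26)) = (3.699)^(-0.3705) = 0.6159.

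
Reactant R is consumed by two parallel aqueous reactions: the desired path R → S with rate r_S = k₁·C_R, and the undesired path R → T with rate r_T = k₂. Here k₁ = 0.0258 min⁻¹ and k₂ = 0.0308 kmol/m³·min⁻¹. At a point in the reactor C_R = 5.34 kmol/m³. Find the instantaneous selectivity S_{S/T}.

S_{S/T} = r_S/r_T = (k₁·C_R)/(k₂) = (k₁/k₂)·C_R.
= (0.0258×5.340) / (0.0308) = 0.1378/0.03080 = 4.47.
Since the desired path is higher order in R, keeping C_R high (PFR or concentrated feed) favours S.

4.47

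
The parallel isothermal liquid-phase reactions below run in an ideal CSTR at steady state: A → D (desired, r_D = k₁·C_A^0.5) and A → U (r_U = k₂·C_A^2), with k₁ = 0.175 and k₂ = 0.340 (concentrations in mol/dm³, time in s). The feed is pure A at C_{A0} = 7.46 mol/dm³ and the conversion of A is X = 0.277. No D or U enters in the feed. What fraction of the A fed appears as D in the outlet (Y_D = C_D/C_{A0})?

0.0109

Exit C_A = C_{A0}(1−X) = 7.46×0.723 = 5.394 mol/dm³.
A CSTR operates uniformly at the exit composition, giving r_D = 0.4064 and r_U = 9.891 (each k·C_A^n at C_A = 5.394).
Fraction of consumed A going to D: r_D/(r_D+r_U) = 0.03947.
C_D = 0.03947·C_{A0}·X = 0.03947×7.46×0.277 = 0.0816 mol/dm³; Y_D = C_D/C_{A0} = 0.0109.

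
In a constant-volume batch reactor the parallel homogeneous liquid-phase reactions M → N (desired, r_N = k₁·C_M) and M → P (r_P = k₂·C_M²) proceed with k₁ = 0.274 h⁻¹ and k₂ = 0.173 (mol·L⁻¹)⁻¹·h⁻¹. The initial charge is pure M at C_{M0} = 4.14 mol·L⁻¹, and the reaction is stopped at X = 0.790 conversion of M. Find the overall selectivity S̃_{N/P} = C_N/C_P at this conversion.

0.696

C_M = C_{M0}(1−X) = 0.8694 mol·L⁻¹.
Along a PFR/batch, dC_N/dC_M = −r_N/(r_N+r_P) = −k₁/(k₁+k₂·C_M).
Integrating from C_{M0} to C_M: C_N = (0.274/0.173)·ln[(0.274+0.173·4.14)/(0.274+0.173·0.869)] = 1.584·ln(0.9902/0.4244) = 1.342 mol·L⁻¹.
C_P = (C_{M0}−C_M)−C_N = 1.929 mol·L⁻¹; S̃_{N/P} = 1.342/1.929 = 0.696.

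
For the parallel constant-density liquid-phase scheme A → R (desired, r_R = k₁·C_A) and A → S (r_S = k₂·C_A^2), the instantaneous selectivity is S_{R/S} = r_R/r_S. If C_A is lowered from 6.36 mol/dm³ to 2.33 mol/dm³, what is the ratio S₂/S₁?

2.73

S_{R/S} = (k₁/k₂)·C_A⁻¹, so S₂/S₁ = (C_{A,2}/C_{A,1})⁻¹.
= 6.36/2.33 = 2.73.
Selectivity toward R rises as C_A falls — low-concentration operation is favoured.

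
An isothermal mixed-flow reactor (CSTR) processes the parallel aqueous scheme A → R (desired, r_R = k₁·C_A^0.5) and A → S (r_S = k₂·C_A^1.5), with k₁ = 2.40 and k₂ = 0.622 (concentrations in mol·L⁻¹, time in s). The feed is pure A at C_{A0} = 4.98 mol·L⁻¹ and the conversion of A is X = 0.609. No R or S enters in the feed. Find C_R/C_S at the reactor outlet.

Exit C_A = C_{A0}(1−X) = 4.98×0.391 = 1.947 mol·L⁻¹.
A CSTR operates uniformly at the exit composition, giving r_R = 3.349 and r_S = 1.690 (each k·C_A^n at C_A = 1.947).
Overall selectivity = C_R/C_S = r_Rτ/(r_Sτ) = r_R/r_S = 1.98.

1.98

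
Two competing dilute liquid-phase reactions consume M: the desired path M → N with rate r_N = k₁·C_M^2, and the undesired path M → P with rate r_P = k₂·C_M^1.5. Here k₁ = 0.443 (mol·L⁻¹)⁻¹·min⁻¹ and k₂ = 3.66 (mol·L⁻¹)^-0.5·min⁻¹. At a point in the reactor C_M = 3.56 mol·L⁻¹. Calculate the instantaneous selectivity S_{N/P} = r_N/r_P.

0.228

S_{N/P} = r_N/r_P = (k₁·C_M^2)/(k₂·C_M^1.5) = (k₁/k₂)·C_M^0.5.
= (0.443×3.560^2) / (3.66×3.560^1.5) = 5.614/24.58 = 0.228.
Since the desired path is higher order in M, keeping C_M high (PFR or concentrated feed) favours N.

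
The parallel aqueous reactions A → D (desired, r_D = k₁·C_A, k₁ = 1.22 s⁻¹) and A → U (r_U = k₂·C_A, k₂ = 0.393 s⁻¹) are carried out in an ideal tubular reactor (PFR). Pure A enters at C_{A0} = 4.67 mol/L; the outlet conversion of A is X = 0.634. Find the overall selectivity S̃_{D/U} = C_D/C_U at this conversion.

C_A = C_{A0}(1−X) = 1.709 mol/L.
Both paths are first order in A, so the instantaneous fraction to D is constant: dC_D/d(−C_A) = k₁/(k₁+k₂) = 0.7564.
C_D = 0.7564·(C_{A0}−C_A) = 0.7564×2.961 = 2.24 mol/L.
C_U = (C_{A0}−C_A)−C_D = 0.7214 mol/L; S̃_{D/U} = 2.239/0.7214 = 3.10.

3.10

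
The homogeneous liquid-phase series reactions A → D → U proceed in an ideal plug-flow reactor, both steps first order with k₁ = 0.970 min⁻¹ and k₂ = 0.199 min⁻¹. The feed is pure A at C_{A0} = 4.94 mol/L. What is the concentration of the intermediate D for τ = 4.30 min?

The intermediate concentration in a first-order A→B→C sequence is C_D = k₁C_{A0}(e^(−k₁τ) − e^(−k₂τ))/(k₂−k₁).
e^(−k₁τ) = e^(−0.970×4.30) = e^(−4.171) = 0.01544; e^(−k₂τ) = e^(−0.8557) = 0.4250.
C_D = 0.970×4.94/(0.199−0.970) × (0.01544−0.4250) = (-6.215)×(-0.4095) = 2.545 mol/L.

2.55 mol/L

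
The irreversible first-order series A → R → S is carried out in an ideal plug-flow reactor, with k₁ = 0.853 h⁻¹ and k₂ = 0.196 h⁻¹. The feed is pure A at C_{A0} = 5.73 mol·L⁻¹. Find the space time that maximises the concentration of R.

For first-order series the maximum of C_R occurs at τ_opt = ln(k₂/k₁)/(k₂−k₁).
= ln(0.196/0.853)/(0.196−0.853) = ln(0.2298)/-0.6570 = -1.471/-0.6570 = 2.24 h.

2.24 h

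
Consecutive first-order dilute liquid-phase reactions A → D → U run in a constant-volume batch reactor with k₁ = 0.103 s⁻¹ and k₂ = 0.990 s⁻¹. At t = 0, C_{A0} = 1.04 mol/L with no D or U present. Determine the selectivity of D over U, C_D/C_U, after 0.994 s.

For first-order series with pure A initially, C_D(t) = k₁C_{A0}/(k₂−k₁)·(e^(−k₁t) − e^(−k₂t)).
e^(−k₁t) = e^(−0.103×0.994) = e^(−0.1024) = 0.9027; e^(−k₂t) = e^(−0.9841) = 0.3738.
C_D = 0.103×1.04/(0.990−0.103) × (0.9027−0.3738) = 0.1208×0.5289 = 0.06387 mol/L.
C_A = C_{A0}e^(−k₁t) = 0.9388 mol/L, so C_U = C_{A0}−C_A−C_D = 0.03734 mol/L; C_D/C_U = 1.71.

1.71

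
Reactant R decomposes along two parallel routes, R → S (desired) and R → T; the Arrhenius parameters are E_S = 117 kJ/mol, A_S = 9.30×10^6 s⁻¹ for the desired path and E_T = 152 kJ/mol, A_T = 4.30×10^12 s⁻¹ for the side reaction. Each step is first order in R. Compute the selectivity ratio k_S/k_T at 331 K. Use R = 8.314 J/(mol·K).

Since both paths have the same order in R, the concentration cancels and S_{S/T} = k_S/k_T = (A_S/A_T)·exp[(E_T−E_S)/(RT)].
(E_T−E_S)/(RT) = (152−117)×10³/(8.314×331) = 35000/2752 = 12.72.
k_S/k_T = (9.30×10^6/4.30×10^12)·exp(12.72) = 2.163×10^-6 × 3.338×10^5 = 0.722.

0.722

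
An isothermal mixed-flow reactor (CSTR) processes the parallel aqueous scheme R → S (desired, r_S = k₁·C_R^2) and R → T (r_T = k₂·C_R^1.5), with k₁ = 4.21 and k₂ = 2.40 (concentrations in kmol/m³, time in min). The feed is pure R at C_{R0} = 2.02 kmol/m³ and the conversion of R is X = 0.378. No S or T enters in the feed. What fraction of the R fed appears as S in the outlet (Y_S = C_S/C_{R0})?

0.251

Exit C_R = C_{R0}(1−X) = 2.02×0.622 = 1.256 kmol/m³.
Rates in a CSTR are evaluated at the outlet concentration: r_S = 4.21×1.256^2 = 6.646, r_T = 2.40×1.256^1.5 = 3.380.
Fraction of consumed R going to S: r_S/(r_S+r_T) = 0.6629.
C_S = 0.6629·C_{R0}·X = 0.6629×2.02×0.378 = 0.506 kmol/m³; Y_S = C_S/C_{R0} = 0.251.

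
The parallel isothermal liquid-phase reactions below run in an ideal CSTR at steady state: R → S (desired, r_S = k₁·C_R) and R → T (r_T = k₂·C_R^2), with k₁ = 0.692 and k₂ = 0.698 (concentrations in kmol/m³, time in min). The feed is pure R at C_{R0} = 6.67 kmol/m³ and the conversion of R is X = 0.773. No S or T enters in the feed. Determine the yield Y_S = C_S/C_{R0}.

Exit C_R = C_{R0}(1−X) = 6.67×0.227 = 1.514 kmol/m³.
In a CSTR the entire volume is at exit conditions, so r_S = 0.692×1.514 = 1.048 and r_T = 0.698×1.514^2 = 1.600.
Fraction of consumed R going to S: r_S/(r_S+r_T) = 0.3957.
C_S = 0.3957·C_{R0}·X = 0.3957×6.67×0.773 = 2.04 kmol/m³; Y_S = C_S/C_{R0} = 0.306.

0.306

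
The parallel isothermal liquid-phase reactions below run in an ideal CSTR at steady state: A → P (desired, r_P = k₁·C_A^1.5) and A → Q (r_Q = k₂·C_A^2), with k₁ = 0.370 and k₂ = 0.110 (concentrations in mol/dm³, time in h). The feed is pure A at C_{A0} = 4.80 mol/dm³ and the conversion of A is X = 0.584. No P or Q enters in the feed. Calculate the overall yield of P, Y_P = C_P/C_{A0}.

Exit C_A = C_{A0}(1−X) = 4.80×0.416 = 1.997 mol/dm³.
A CSTR operates uniformly at the exit composition, giving r_P = 1.044 and r_Q = 0.4386 (each k·C_A^n at C_A = 1.997).
Fraction of consumed A going to P: r_P/(r_P+r_Q) = 0.7042.
C_P = 0.7042·C_{A0}·X = 0.7042×4.80×0.584 = 1.97 mol/dm³; Y_P = C_P/C_{A0} = 0.411.

0.411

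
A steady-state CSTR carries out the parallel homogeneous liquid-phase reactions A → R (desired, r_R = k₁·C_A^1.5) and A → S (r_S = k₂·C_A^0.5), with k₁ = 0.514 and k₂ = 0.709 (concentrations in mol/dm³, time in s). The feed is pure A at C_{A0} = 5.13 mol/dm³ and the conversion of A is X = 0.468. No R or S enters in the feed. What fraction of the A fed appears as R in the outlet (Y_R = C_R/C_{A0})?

Exit C_A = C_{A0}(1−X) = 5.13×0.532 = 2.729 mol/dm³.
In a CSTR the entire volume is at exit conditions, so r_R = 0.514×2.729^1.5 = 2.317 and r_S = 0.709×2.729^0.5 = 1.171.
Fraction of consumed A going to R: r_R/(r_R+r_S) = 0.6643.
C_R = 0.6643·C_{A0}·X = 0.6643×5.13×0.468 = 1.59 mol/dm³; Y_R = C_R/C_{A0} = 0.311.

0.311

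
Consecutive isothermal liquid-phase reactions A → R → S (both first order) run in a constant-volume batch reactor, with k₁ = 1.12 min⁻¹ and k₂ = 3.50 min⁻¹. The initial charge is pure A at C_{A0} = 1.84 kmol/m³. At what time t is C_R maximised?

Setting dC_R/dt = 0 gives t_opt = ln(k₂/k₁)/(k₂−k₁).
= ln(3.50/1.12)/(3.50−1.12) = ln(3.125)/2.380 = 1.139/2.380 = 0.479 min.

0.479 min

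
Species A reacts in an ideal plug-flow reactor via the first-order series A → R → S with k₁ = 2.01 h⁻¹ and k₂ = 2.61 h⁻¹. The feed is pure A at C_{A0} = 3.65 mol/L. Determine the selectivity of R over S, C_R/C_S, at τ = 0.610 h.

The intermediate concentration in a first-order A→B→C sequence is C_R = k₁C_{A0}(e^(−k₁τ) − e^(−k₂τ))/(k₂−k₁).
e^(−k₁τ) = e^(−2.01×0.610) = e^(−1.226) = 0.2934; e^(−k₂τ) = e^(−1.592) = 0.2035.
C_R = 2.01×3.65/(2.61−2.01) × (0.2934−0.2035) = 12.23×0.08994 = 1.100 mol/L.
C_A = C_{A0}e^(−k₁τ) = 1.071 mol/L, so C_S = C_{A0}−C_A−C_R = 1.479 mol/L; C_R/C_S = 0.743.

0.743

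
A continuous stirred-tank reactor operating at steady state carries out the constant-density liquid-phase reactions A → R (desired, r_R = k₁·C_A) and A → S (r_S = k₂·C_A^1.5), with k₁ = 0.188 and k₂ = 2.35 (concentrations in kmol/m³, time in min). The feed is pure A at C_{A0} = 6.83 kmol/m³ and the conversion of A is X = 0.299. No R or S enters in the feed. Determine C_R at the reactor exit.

0.0720 kmol/m³

Exit C_A = C_{A0}(1−X) = 6.83×0.701 = 4.788 kmol/m³.
In a CSTR the entire volume is at exit conditions, so r_R = 0.188×4.788 = 0.9001 and r_S = 2.35×4.788^1.5 = 24.62.
Fraction of consumed A going to R: r_R/(r_R+r_S) = 0.03527.
C_R = 0.03527·C_{A0}·X = 0.03527×6.83×0.299 = 0.0720 kmol/m³.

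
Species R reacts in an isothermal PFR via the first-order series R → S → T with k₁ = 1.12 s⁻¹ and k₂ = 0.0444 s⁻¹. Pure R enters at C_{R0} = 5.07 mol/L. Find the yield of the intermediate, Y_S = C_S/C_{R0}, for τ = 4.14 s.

0.856

The intermediate concentration in a first-order A→B→C sequence is C_S = k₁C_{R0}(e^(−k₁τ) − e^(−k₂τ))/(k₂−k₁).
e^(−k₁τ) = e^(−1.12×4.14) = e^(−4.637) = 0.009689; e^(−k₂τ) = e^(−0.1838) = 0.8321.
C_S = 1.12×5.07/(0.0444−1.12) × (0.009689−0.8321) = (-5.279)×(-0.8224) = 4.342 mol/L.
Y_S = C_S/C_{R0} = 4.342/5.07 = 0.856.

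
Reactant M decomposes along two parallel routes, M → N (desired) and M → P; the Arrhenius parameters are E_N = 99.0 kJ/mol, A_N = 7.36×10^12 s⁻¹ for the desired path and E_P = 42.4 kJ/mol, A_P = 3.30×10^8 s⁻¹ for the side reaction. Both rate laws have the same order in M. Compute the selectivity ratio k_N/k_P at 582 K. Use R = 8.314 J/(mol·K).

0.185

With equal orders, S_{N/P} = k_N/k_P = (A_N/A_P)·exp[(E_P−E_N)/(RT)].
(E_P−E_N)/(RT) = (42.4−99.0)×10³/(8.314×582) = -56600/4839 = -11.70.
k_N/k_P = (7.36×10^12/3.30×10^8)·exp(-11.70) = 22303 × 8.317×10^-6 = 0.185.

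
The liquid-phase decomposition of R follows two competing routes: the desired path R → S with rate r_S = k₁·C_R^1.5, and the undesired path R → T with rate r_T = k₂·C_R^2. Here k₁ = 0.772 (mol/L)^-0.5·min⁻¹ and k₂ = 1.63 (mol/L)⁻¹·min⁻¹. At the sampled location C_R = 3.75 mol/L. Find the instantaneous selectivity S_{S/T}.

0.245

S_{S/T} = r_S/r_T = (k₁·C_R^1.5)/(k₂·C_R^2) = (k₁/k₂)·C_R^-0.5.
= (0.772×3.750^1.5) / (1.63×3.750^2) = 5.606/22.92 = 0.245.
The undesired path is higher order in R, so low C_R (CSTR or dilute feed) favours S.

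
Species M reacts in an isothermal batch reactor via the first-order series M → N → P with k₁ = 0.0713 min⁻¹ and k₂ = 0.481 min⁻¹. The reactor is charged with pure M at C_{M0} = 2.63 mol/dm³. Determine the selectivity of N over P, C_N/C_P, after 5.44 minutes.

Solving the coupled first-order balances gives C_N(t) = [k₁/(k₂−k₁)]·C_{M0}·(e^(−k₁t) − e^(−k₂t)).
e^(−k₁t) = e^(−0.0713×5.44) = e^(−0.3879) = 0.6785; e^(−k₂t) = e^(−2.617) = 0.07305.
C_N = 0.0713×2.63/(0.481−0.0713) × (0.6785−0.07305) = 0.4577×0.6055 = 0.2771 mol/dm³.
C_M = C_{M0}e^(−k₁t) = 1.784 mol/dm³, so C_P = C_{M0}−C_M−C_N = 0.5684 mol/dm³; C_N/C_P = 0.488.

0.488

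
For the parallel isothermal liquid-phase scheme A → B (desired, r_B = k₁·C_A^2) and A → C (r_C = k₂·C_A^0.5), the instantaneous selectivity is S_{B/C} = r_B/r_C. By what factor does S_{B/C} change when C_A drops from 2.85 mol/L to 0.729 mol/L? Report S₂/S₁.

S_{B/C} = (k₁/k₂)·C_A^1.5, so S₂/S₁ = (C_{A,2}/C_{A,1})^1.5.
= (0.729/2.85)^1.5 = (0.2558)^1.5 = 0.129.

0.129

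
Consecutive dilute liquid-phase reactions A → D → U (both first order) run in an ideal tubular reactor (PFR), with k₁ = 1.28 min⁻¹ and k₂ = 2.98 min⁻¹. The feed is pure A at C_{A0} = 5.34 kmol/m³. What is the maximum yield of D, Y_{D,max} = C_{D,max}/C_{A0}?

0.227

Evaluating C_D at τ_opt = ln(k₂/k₁)/(k₂−k₁) gives C_{D,max}/C_{A0} = (k₁/k₂)^[k₂/(k₂−k₁)].
= (1.28/2.98)^(2.98/(2.98−1.28)) = (0.4295)^(1.753) = 0.2273.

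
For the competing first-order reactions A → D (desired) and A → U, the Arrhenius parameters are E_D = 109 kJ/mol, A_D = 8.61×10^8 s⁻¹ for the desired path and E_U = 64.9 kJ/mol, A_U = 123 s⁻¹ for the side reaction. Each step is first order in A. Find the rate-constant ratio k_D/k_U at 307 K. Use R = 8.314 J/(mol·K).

With equal orders, S_{D/U} = k_D/k_U = (A_D/A_U)·exp[(E_U−E_D)/(RT)].
(E_U−E_D)/(RT) = (64.9−109)×10³/(8.314×307) = -44100/2552 = -17.28.
k_D/k_U = (8.61×10^8/123)·exp(-17.28) = 7.000×10^6 × 3.136×10^-8 = 0.219.
Since E_D > E_U, raising the temperature improves selectivity toward D.

0.219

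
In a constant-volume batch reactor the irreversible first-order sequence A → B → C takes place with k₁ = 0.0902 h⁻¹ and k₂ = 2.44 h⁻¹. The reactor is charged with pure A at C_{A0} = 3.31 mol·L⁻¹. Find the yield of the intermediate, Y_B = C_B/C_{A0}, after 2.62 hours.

Solving the coupled first-order balances gives C_B(t) = [k₁/(k₂−k₁)]·C_{A0}·(e^(−k₁t) − e^(−k₂t)).
e^(−k₁t) = e^(−0.0902×2.62) = e^(−0.2363) = 0.7895; e^(−k₂t) = e^(−6.393) = 0.001674.
C_B = 0.0902×3.31/(2.44−0.0902) × (0.7895−0.001674) = 0.1271×0.7879 = 0.1001 mol·L⁻¹.
Y_B = C_B/C_{A0} = 0.1001/3.31 = 0.0302.

0.0302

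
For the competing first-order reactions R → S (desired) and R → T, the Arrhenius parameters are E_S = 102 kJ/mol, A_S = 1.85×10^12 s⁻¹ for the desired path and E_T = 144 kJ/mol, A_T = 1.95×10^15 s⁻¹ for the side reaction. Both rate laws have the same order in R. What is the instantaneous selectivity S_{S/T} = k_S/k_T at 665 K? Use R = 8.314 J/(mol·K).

k_S/k_T = (A_S/A_T)·exp[−(E_S−E_T)/(RT)] = (A_S/A_T)·exp[(E_T−E_S)/(RT)].
(E_T−E_S)/(RT) = (144−102)×10³/(8.314×665) = 42000/5529 = 7.597.
k_S/k_T = (1.85×10^12/1.95×10^15)·exp(7.597) = 9.487×10^-4 × 1991 = 1.89.

1.89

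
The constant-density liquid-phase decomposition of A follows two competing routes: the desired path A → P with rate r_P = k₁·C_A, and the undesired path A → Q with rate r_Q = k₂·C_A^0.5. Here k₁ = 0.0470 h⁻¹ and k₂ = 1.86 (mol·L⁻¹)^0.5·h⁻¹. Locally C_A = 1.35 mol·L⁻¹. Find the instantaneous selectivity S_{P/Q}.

0.0294

S_{P/Q} = r_P/r_Q = (k₁·C_A)/(k₂·C_A^0.5) = (k₁/k₂)·C_A^0.5.
= (0.0470×1.350) / (1.86×1.350^0.5) = 0.06345/2.161 = 0.0294.
Since the desired path is higher order in A, keeping C_A high (PFR or concentrated feed) favours P.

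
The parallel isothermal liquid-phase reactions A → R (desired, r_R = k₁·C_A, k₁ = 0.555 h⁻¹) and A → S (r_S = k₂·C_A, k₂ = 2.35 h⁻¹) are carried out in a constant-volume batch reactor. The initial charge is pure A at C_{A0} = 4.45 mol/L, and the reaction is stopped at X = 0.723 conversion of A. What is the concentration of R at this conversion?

0.615 mol/L

C_A = C_{A0}(1−X) = 1.233 mol/L.
Both paths are first order in A, so the instantaneous fraction to R is constant: dC_R/d(−C_A) = k₁/(k₁+k₂) = 0.1910.
C_R = 0.1910·(C_{A0}−C_A) = 0.1910×3.217 = 0.615 mol/L.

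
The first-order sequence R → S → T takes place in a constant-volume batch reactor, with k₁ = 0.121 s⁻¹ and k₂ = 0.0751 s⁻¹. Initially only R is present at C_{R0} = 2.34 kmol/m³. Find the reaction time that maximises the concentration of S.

10.4 s

Setting dC_S/dt = 0 gives t_opt = ln(k₂/k₁)/(k₂−k₁).
= ln(0.0751/0.121)/(0.0751−0.121) = ln(0.6207)/-0.04590 = -0.4770/-0.04590 = 10.4 s.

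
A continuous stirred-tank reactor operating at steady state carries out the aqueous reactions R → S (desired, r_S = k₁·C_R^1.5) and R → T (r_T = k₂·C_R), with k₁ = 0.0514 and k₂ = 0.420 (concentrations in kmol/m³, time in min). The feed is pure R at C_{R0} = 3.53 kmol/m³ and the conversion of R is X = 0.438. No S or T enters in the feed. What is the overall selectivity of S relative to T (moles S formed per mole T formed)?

Exit C_R = C_{R0}(1−X) = 3.53×0.562 = 1.984 kmol/m³.
A CSTR operates uniformly at the exit composition, giving r_S = 0.1436 and r_T = 0.8332 (each k·C_R^n at C_R = 1.984).
Overall selectivity = C_S/C_T = r_Sτ/(r_Tτ) = r_S/r_T = 0.172.

0.172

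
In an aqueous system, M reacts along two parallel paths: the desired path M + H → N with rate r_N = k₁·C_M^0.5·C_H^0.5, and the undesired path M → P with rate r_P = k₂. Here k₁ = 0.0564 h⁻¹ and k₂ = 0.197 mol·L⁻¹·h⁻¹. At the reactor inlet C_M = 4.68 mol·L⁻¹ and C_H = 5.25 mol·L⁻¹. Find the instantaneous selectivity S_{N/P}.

1.42

S_{N/P} = r_N/r_P = (k₁·C_M^0.5·C_H^0.5)/(k₂) = (k₁/k₂)·C_M^0.5·C_H^0.5.
= (0.0564×4.680^0.5×5.250^0.5) / (0.197) = 0.2796/0.1970 = 1.42.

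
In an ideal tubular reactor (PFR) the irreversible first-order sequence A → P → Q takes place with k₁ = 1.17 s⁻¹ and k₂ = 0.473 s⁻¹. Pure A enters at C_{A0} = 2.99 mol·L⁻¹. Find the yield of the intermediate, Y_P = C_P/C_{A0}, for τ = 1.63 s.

0.527

For first-order series with pure A initially, C_P(τ) = k₁C_{A0}/(k₂−k₁)·(e^(−k₁τ) − e^(−k₂τ)).
e^(−k₁τ) = e^(−1.17×1.63) = e^(−1.907) = 0.1485; e^(−k₂τ) = e^(−0.7710) = 0.4626.
C_P = 1.17×2.99/(0.473−1.17) × (0.1485−0.4626) = (-5.019)×(-0.3140) = 1.576 mol·L⁻¹.
Y_P = C_P/C_{A0} = 1.576/2.99 = 0.527.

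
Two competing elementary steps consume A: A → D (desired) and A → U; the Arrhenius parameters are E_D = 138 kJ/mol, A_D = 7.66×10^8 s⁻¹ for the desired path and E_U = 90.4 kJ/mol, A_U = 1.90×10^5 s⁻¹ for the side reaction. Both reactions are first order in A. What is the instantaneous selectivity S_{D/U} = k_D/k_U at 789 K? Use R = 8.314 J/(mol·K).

2.84

With equal orders, S_{D/U} = k_D/k_U = (A_D/A_U)·exp[(E_U−E_D)/(RT)].
(E_U−E_D)/(RT) = (90.4−138)×10³/(8.314×789) = -47600/6560 = -7.256.
k_D/k_U = (7.66×10^8/1.90×10^5)·exp(-7.256) = 4032 × 7.057×10^-4 = 2.84.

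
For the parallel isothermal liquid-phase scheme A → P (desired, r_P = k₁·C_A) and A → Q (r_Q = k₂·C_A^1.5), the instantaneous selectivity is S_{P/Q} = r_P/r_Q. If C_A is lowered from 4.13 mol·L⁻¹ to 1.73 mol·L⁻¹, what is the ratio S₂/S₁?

S_{P/Q} = (k₁/k₂)·C_A^-0.5, so S₂/S₁ = (C_{A,2}/C_{A,1})^-0.5.
= (1.73/4.13)^(-0.5) = (0.4189)^(-0.5) = 1.55.

1.55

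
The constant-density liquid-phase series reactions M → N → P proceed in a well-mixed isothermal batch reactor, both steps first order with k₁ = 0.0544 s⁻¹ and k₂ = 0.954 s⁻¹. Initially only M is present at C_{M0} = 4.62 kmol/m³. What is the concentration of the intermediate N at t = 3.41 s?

0.221 kmol/m³

The intermediate concentration in a first-order A→B→C sequence is C_N = k₁C_{M0}(e^(−k₁t) − e^(−k₂t))/(k₂−k₁).
e^(−k₁t) = e^(−0.0544×3.41) = e^(−0.1855) = 0.8307; e^(−k₂t) = e^(−3.253) = 0.03865.
C_N = 0.0544×4.62/(0.954−0.0544) × (0.8307−0.03865) = 0.2794×0.7920 = 0.2213 kmol/m³.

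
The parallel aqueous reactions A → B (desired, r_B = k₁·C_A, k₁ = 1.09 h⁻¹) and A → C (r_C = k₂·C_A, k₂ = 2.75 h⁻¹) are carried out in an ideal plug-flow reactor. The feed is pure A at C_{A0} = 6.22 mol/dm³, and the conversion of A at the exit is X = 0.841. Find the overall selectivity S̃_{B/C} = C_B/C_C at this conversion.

0.396

C_A = C_{A0}(1−X) = 0.9890 mol/dm³.
Both paths are first order in A, so the instantaneous fraction to B is constant: dC_B/d(−C_A) = k₁/(k₁+k₂) = 0.2839.
C_B = 0.2839·(C_{A0}−C_A) = 0.2839×5.231 = 1.48 mol/dm³.
C_C = (C_{A0}−C_A)−C_B = 3.746 mol/dm³; S̃_{B/C} = 1.485/3.746 = 0.396.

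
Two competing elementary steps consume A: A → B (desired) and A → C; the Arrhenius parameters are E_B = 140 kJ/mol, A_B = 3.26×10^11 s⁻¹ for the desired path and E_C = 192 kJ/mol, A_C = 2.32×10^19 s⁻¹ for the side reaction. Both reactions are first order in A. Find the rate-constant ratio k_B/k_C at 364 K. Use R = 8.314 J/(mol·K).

0.407

k_B/k_C = (A_B/A_C)·exp[−(E_B−E_C)/(RT)] = (A_B/A_C)·exp[(E_C−E_B)/(RT)].
(E_C−E_B)/(RT) = (192−140)×10³/(8.314×364) = 52000/3026 = 17.18.
k_B/k_C = (3.26×10^11/2.32×10^19)·exp(17.18) = 1.405×10^-8 × 2.900×10^7 = 0.407.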